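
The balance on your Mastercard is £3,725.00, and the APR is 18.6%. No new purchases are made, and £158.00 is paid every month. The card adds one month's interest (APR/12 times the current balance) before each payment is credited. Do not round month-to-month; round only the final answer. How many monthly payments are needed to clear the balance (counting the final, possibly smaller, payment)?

30 payments

Monthly rate r = 18.6%/12 = 1.55% = 0.0155.
Recurrence: B ← B·(1+r) − £158.00.
Month 1: interest £57.74; balance after payment £3,624.74.
Month 2: interest £56.18; balance after payment £3,522.92.
Closed form: n = −ln(1 − rB₀/P)/ln(1+r) = −ln(0.63457)/ln(1.0155) ≈ 29.569, so the balance reaches zero during payment 30.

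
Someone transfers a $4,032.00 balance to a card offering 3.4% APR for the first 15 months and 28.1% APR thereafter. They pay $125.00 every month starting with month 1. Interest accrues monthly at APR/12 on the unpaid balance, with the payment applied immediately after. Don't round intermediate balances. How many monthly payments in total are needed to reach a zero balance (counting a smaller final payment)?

Promo months 1–15 at r₀ = 3.4%/12 = 0.00283333; months 16+ at r₁ = 28.1%/12 = 0.0234167.
After month 15: iterate B ← B·(1+r₀) − $125.00 for 15 months → $2,294.15.
Then at r₁ with $125.00/mo: n₂ = −ln(1 − r₁·B/P)/ln(1+r₁) ≈ 24.27 → 25 more payments.

40 payments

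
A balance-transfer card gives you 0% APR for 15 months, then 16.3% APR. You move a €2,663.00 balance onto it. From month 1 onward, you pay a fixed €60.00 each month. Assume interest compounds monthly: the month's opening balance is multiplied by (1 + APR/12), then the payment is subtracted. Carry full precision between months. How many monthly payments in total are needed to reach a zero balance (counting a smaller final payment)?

Promo months 1–15 at r₀ = 0%/12 = 0; months 16+ at r₁ = 16.3%/12 = 0.0135833.
After month 15 (no interest yet): B = €2,663.00 − 15·€60.00 = €1,763.00.
Then at r₁ with €60.00/mo: n₂ = −ln(1 − r₁·B/P)/ln(1+r₁) ≈ 37.75 → 38 more payments.

53 months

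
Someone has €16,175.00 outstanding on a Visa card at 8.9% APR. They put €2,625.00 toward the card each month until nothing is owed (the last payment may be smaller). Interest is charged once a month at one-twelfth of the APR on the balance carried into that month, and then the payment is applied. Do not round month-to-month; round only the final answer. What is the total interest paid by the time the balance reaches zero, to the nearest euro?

€445

Monthly rate r = 8.9%/12 = 0.741667% = 0.00741667.
Payoff takes n = ⌈−ln(1 − rB₀/P)/ln(1+r)⌉ = ⌈6.331⌉ = 7 payments; the last is €869.73.
Total paid = 6·€2,625.00 + €869.73 = €16,619.73.
Total interest = total paid − principal = €16,619.73 − €16,175.00 = €444.73.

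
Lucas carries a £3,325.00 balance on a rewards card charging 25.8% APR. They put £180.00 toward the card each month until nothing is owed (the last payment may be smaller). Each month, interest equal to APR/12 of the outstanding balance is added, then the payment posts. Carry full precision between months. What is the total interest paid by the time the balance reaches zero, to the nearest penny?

£957.75

Monthly rate r = 25.8%/12 = 2.15% = 0.0215.
Payoff takes n = ⌈−ln(1 − rB₀/P)/ln(1+r)⌉ = ⌈23.791⌉ = 24 payments; the last is £142.75.
Total paid = 23·£180.00 + £142.75 = £4,282.75.
Total interest = total paid − principal = £4,282.75 − £3,325.00 = £957.75.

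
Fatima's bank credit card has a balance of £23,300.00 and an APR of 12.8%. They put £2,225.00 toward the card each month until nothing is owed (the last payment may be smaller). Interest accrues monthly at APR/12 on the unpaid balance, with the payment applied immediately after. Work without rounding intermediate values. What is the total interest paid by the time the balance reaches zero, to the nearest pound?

£1,540

Monthly rate r = 12.8%/12 = 1.06667% = 0.0106667.
Payoff takes n = ⌈−ln(1 − rB₀/P)/ln(1+r)⌉ = ⌈11.163⌉ = 12 payments; the last is £365.29.
Total paid = 11·£2,225.00 + £365.29 = £24,840.29.
Total interest = total paid − principal = £24,840.29 − £23,300.00 = £1,540.29.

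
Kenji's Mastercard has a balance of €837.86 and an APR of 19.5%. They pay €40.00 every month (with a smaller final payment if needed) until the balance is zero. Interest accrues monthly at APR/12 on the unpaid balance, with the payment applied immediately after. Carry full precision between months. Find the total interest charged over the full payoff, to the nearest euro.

€195

Monthly rate r = 19.5%/12 = 1.625% = 0.01625.
Payoff takes n = ⌈−ln(1 − rB₀/P)/ln(1+r)⌉ = ⌈25.813⌉ = 26 payments; the last is €32.58.
Total paid = 25·€40.00 + €32.58 = €1,032.58.
Total interest = total paid − principal = €1,032.58 − €837.86 = €194.72.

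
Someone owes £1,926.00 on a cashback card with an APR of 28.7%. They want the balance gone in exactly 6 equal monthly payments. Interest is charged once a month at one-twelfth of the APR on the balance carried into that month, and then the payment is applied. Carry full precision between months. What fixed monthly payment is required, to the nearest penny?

Monthly rate r = 28.7%/12 = 2.39167% = 0.0239167.
Level-payment amortization: P = B₀·r / (1 − (1+r)^(−n)) = 1926.00·0.0239167 / (1 − 1.02392^(−6)).
Denominator 1 − (1+r)^(−6) = 0.132214625.
P = 46.0635 / 0.132214625 ≈ 348.40.

£348.40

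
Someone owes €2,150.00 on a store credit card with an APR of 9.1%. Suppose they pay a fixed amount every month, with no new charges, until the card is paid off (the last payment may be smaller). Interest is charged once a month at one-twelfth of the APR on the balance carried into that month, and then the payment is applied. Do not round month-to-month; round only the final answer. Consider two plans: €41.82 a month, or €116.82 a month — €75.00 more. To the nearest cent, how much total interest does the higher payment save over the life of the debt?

Monthly rate r = 9.1%/12 = 0.758333% = 0.00758333.
At €41.82/mo: n = ⌈−ln(1 − rB₀/P)/ln(1+r)⌉ = 66 payments (last €16.75); total interest = total paid − €2,150.00 = €585.05.
At €116.82/mo: 20 payments (last €104.87); total interest €174.45.
Interest saved = €585.05 − €174.45 = €410.60.

€410.60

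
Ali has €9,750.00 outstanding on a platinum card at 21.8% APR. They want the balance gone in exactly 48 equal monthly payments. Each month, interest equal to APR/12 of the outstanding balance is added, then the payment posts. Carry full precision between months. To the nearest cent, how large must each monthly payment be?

€306.13

Monthly rate r = 21.8%/12 = 1.81667% = 0.0181667.
Level-payment amortization: P = B₀·r / (1 − (1+r)^(−n)) = 9750.00·0.0181667 / (1 − 1.01817^(−48)).
Denominator 1 − (1+r)^(−48) = 0.578600504.
P = 177.125 / 0.578600504 ≈ 306.13.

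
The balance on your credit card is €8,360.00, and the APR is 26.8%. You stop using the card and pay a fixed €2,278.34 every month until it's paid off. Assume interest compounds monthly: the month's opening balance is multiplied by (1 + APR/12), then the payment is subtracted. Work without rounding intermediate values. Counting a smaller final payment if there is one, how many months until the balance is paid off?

Monthly rate r = 26.8%/12 = 2.23333% = 0.0223333.
Recurrence: B ← B·(1+r) − €2,278.34.
Month 1: interest €186.71; balance after payment €6,268.37.
Month 2: interest €139.99; balance after payment €4,130.02.
Month 3: interest €92.24; balance after payment €1,943.92.
Month 4: interest €43.41; balance after payment €0.00.

4 months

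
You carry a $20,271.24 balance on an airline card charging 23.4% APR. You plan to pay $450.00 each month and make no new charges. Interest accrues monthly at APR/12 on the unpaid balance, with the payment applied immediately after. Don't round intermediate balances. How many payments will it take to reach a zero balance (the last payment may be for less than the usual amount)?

110 payments

Monthly rate r = 23.4%/12 = 1.95% = 0.0195.
Recurrence: B ← B·(1+r) − $450.00.
Month 1: interest $395.29; balance after payment $20,216.53.
Month 2: interest $394.22; balance after payment $20,160.75.
Closed form: n = −ln(1 − rB₀/P)/ln(1+r) = −ln(0.12158)/ln(1.0195) ≈ 109.111, so the balance reaches zero during payment 110.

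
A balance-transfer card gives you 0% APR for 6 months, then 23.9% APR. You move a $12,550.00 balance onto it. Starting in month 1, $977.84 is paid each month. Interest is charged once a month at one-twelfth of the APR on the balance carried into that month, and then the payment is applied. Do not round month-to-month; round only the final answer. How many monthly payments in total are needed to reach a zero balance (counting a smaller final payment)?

14 payments

Promo months 1–6 at r₀ = 0%/12 = 0; months 7+ at r₁ = 23.9%/12 = 0.0199167.
After month 6 (no interest yet): B = $12,550.00 − 6·$977.84 = $6,682.96.
Then at r₁ with $977.84/mo: n₂ = −ln(1 − r₁·B/P)/ln(1+r₁) ≈ 7.42 → 8 more payments.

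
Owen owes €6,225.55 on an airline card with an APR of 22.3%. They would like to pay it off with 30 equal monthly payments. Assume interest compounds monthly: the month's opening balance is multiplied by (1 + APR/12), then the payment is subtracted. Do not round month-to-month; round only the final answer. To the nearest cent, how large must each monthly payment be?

Monthly rate r = 22.3%/12 = 1.85833% = 0.0185833.
Level-payment amortization: P = B₀·r / (1 − (1+r)^(−n)) = 6225.55·0.0185833 / (1 − 1.01858^(−30)).
Denominator 1 − (1+r)^(−30) = 0.424423534.
P = 115.691 / 0.424423534 ≈ 272.58.

€272.58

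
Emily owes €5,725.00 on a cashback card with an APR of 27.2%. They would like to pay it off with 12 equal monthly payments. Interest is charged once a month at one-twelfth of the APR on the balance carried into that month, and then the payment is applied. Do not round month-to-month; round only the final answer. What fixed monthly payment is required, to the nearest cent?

€550.26

Monthly rate r = 27.2%/12 = 2.26667% = 0.0226667.
Level-payment amortization: P = B₀·r / (1 − (1+r)^(−n)) = 5725.00·0.0226667 / (1 − 1.02267^(−12)).
Denominator 1 − (1+r)^(−12) = 0.235828576.
P = 129.767 / 0.235828576 ≈ 550.26.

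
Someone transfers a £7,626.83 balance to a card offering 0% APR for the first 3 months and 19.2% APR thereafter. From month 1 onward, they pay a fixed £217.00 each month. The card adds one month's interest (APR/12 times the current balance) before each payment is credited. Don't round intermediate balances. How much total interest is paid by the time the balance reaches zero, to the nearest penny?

Promo months 1–3 at r₀ = 0%/12 = 0; months 4+ at r₁ = 19.2%/12 = 0.016.
After month 3 (no interest yet): B = £7,626.83 − 3·£217.00 = £6,975.83.
Then at r₁ with £217.00/mo: n₂ = −ln(1 − r₁·B/P)/ln(1+r₁) ≈ 45.50 → 46 more payments.
Total paid = 48·£217.00 + £109.25 = £10,525.25; interest = £10,525.25 − £7,626.83 = £2,898.42.

£2,898.42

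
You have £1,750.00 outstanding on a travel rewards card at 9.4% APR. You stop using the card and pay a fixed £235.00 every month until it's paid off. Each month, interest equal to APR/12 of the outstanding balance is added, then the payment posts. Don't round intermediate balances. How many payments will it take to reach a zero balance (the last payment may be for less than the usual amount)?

Monthly rate r = 9.4%/12 = 0.783333% = 0.00783333.
Recurrence: B ← B·(1+r) − £235.00.
Month 1: interest £13.71; balance after payment £1,528.71.
Month 2: interest £11.97; balance after payment £1,305.68.
Closed form: n = −ln(1 − rB₀/P)/ln(1+r) = −ln(0.94167)/ln(1.00783) ≈ 7.703, so the balance reaches zero during payment 8.

8 months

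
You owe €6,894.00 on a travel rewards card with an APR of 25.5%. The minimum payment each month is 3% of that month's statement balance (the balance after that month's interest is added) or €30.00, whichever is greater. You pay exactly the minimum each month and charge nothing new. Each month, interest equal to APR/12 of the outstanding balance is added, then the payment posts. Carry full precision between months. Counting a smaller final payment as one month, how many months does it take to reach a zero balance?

264 months

Monthly rate r = 25.5%/12 = 2.125% = 0.02125.
While 3% of the post-interest balance exceeds €30.00, each month B ← (B·(1+r))·(1 − 0.03), i.e. B shrinks by the factor (1+r)·0.97 = 0.99061.
This holds for months 1–207. Entering month 208 the balance is €978.50; 3% of the post-interest balance is now below €30.00, so the flat €30.00 minimum applies from here.
From month 208 a fixed €30.00 at rate r clears €978.50 in 57 more payments. Total: 207 + 57 = 264 months.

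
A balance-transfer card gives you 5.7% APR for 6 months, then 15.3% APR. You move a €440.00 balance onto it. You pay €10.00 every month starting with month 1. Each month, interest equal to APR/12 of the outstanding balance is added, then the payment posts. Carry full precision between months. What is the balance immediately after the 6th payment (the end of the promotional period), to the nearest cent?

€391.97

Promo months 1–6 at r₀ = 5.7%/12 = 0.00475; months 7+ at r₁ = 15.3%/12 = 0.01275.
After month 6: iterate B ← B·(1+r₀) − €10.00 for 6 months → €391.97.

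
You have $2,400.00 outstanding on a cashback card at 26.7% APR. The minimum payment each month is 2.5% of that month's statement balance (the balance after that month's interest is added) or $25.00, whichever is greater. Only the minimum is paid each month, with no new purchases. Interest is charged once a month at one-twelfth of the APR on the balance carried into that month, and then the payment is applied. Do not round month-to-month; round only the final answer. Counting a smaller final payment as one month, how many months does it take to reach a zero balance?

364 months

Monthly rate r = 26.7%/12 = 2.225% = 0.02225.
While 2.5% of the post-interest balance exceeds $25.00, each month B ← (B·(1+r))·(1 − 0.025), i.e. B shrinks by the factor (1+r)·0.975 = 0.99669.
This holds for months 1–271. Entering month 272 the balance is $978.23; 2.5% of the post-interest balance is now below $25.00, so the flat $25.00 minimum applies from here.
From month 272 a fixed $25.00 at rate r clears $978.23 in 93 more payments. Total: 271 + 93 = 364 months.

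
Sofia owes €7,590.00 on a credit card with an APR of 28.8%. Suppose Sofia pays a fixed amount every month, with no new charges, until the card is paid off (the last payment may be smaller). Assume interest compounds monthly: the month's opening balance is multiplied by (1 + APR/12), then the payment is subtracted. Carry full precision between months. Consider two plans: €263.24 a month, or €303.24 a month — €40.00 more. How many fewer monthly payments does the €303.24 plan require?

Monthly rate r = 28.8%/12 = 2.4% = 0.024.
At €263.24/mo: n = ⌈−ln(1 − rB₀/P)/ln(1+r)⌉ = 50 payments (last €172.97); total interest = total paid − €7,590.00 = €5,481.73.
At €303.24/mo: 39 payments (last €216.12); total interest €4,149.24.
Payments saved = 50 − 39 = 11.

11 fewer payments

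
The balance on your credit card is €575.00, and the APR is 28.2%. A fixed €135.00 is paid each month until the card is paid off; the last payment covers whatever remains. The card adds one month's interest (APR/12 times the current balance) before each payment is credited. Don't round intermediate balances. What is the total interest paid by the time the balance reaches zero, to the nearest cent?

Monthly rate r = 28.2%/12 = 2.35% = 0.0235.
Payoff takes n = ⌈−ln(1 − rB₀/P)/ln(1+r)⌉ = ⌈4.540⌉ = 5 payments; the last is €73.33.
Total paid = 4·€135.00 + €73.33 = €613.33.
Total interest = total paid − principal = €613.33 − €575.00 = €38.33.

€38.33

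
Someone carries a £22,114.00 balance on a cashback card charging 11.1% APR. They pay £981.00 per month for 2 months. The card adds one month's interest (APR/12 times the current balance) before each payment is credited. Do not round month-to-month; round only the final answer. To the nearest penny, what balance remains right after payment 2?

Monthly rate r = 11.1%/12 = 0.925% = 0.00925.
Each month: B ← B·(1+r) − £981.00.
Month 1: interest £204.55; balance after payment £21,337.55.
Month 2: interest £197.37; balance after payment £20,553.93.

£20,553.93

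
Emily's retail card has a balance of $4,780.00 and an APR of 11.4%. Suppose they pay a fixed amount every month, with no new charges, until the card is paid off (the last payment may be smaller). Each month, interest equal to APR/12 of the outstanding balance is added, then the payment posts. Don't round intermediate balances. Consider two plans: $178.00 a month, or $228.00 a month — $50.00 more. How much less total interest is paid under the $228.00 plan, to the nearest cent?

$188.68

Monthly rate r = 11.4%/12 = 0.95% = 0.0095.
At $178.00/mo: n = ⌈−ln(1 − rB₀/P)/ln(1+r)⌉ = 32 payments (last $26.69); total interest = total paid − $4,780.00 = $764.69.
At $228.00/mo: 24 payments (last $112.01); total interest $576.01.
Interest saved = $764.69 − $576.01 = $188.68.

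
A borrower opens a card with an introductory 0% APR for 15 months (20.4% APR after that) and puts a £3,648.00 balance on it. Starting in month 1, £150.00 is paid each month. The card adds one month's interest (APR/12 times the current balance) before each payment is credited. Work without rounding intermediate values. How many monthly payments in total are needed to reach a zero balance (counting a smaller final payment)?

26 payments

Promo months 1–15 at r₀ = 0%/12 = 0; months 16+ at r₁ = 20.4%/12 = 0.017.
After month 15 (no interest yet): B = £3,648.00 − 15·£150.00 = £1,398.00.
Then at r₁ with £150.00/mo: n₂ = −ln(1 − r₁·B/P)/ln(1+r₁) ≈ 10.23 → 11 more payments.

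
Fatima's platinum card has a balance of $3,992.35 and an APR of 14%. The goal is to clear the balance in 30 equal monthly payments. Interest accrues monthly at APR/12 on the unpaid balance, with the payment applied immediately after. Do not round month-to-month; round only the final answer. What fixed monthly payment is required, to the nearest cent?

Monthly rate r = 14%/12 = 1.16667% = 0.0116667.
Level-payment amortization: P = B₀·r / (1 − (1+r)^(−n)) = 3992.35·0.0116667 / (1 − 1.01167^(−30)).
Denominator 1 − (1+r)^(−30) = 0.293882818.
P = 46.5774 / 0.293882818 ≈ 158.49.

$158.49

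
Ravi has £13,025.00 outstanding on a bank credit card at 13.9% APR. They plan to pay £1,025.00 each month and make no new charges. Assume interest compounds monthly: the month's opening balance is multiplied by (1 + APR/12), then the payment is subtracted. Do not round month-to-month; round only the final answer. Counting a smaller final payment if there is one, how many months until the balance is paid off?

14 payments

Monthly rate r = 13.9%/12 = 1.15833% = 0.0115833.
Recurrence: B ← B·(1+r) − £1,025.00.
Month 1: interest £150.87; balance after payment £12,150.87.
Month 2: interest £140.75; balance after payment £11,266.62.
Closed form: n = −ln(1 − rB₀/P)/ln(1+r) = −ln(0.85281)/ln(1.01158) ≈ 13.825, so the balance reaches zero during payment 14.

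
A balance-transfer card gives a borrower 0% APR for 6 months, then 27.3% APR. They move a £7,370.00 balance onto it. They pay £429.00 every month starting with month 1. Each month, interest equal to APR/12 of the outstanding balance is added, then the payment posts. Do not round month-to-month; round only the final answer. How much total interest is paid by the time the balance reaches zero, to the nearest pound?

Promo months 1–6 at r₀ = 0%/12 = 0; months 7+ at r₁ = 27.3%/12 = 0.02275.
After month 6 (no interest yet): B = £7,370.00 − 6·£429.00 = £4,796.00.
Then at r₁ with £429.00/mo: n₂ = −ln(1 − r₁·B/P)/ln(1+r₁) ≈ 13.05 → 14 more payments.
Total paid = 19·£429.00 + £20.06 = £8,171.06; interest = £8,171.06 − £7,370.00 = £801.06.

£801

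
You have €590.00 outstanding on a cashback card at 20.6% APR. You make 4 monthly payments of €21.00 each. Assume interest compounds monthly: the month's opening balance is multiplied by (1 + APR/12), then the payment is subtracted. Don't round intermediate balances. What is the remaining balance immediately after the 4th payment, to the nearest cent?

€545.38

Monthly rate r = 20.6%/12 = 1.71667% = 0.0171667.
Each month: B ← B·(1+r) − €21.00.
Month 1: interest €10.13; balance after payment €579.13.
Month 2: interest €9.94; balance after payment €568.07.
Month 3: interest €9.75; balance after payment €556.82.
Month 4: interest €9.56; balance after payment €545.38.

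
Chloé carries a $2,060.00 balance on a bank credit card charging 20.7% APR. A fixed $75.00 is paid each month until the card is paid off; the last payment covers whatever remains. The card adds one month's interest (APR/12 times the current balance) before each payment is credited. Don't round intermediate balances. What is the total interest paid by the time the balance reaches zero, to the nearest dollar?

Monthly rate r = 20.7%/12 = 1.725% = 0.01725.
Payoff takes n = ⌈−ln(1 − rB₀/P)/ln(1+r)⌉ = ⌈37.542⌉ = 38 payments; the last is $40.79.
Total paid = 37·$75.00 + $40.79 = $2,815.79.
Total interest = total paid − principal = $2,815.79 − $2,060.00 = $755.79.

$756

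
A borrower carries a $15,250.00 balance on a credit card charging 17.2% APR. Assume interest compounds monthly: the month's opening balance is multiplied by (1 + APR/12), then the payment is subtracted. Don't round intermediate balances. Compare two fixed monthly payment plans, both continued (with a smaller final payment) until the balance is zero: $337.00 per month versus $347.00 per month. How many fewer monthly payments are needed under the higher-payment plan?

Monthly rate r = 17.2%/12 = 1.43333% = 0.0143333.
At $337.00/mo: n = ⌈−ln(1 − rB₀/P)/ln(1+r)⌉ = 74 payments (last $165.60); total interest = total paid − $15,250.00 = $9,516.60.
At $347.00/mo: 70 payments (last $294.50); total interest $8,987.50.
Payments saved = 74 − 70 = 4.

4 fewer payments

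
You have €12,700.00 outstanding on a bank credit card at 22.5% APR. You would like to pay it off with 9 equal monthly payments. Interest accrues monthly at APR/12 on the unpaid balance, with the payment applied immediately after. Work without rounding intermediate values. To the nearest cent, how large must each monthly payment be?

Monthly rate r = 22.5%/12 = 1.875% = 0.01875.
Level-payment amortization: P = B₀·r / (1 − (1+r)^(−n)) = 12700.00·0.01875 / (1 − 1.01875^(−9)).
Denominator 1 − (1+r)^(−9) = 0.153959011.
P = 238.125 / 0.153959011 ≈ 1546.68.

€1,546.68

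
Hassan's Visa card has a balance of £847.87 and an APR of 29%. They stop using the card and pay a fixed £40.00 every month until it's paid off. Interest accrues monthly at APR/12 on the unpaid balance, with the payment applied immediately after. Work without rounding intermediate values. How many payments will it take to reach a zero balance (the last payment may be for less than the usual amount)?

Monthly rate r = 29%/12 = 2.41667% = 0.0241667.
Recurrence: B ← B·(1+r) − £40.00.
Month 1: interest £20.49; balance after payment £828.36.
Month 2: interest £20.02; balance after payment £808.38.
Closed form: n = −ln(1 − rB₀/P)/ln(1+r) = −ln(0.48775)/ln(1.02417) ≈ 30.066, so the balance reaches zero during payment 31.

31 months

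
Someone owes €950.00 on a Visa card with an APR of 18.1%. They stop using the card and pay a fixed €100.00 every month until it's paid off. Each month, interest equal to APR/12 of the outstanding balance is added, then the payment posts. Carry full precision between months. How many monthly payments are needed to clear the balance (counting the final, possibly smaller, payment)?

Monthly rate r = 18.1%/12 = 1.50833% = 0.0150833.
Recurrence: B ← B·(1+r) − €100.00.
Month 1: interest €14.33; balance after payment €864.33.
Month 2: interest €13.04; balance after payment €777.37.
Closed form: n = −ln(1 − rB₀/P)/ln(1+r) = −ln(0.85671)/ln(1.01508) ≈ 10.331, so the balance reaches zero during payment 11.

11 months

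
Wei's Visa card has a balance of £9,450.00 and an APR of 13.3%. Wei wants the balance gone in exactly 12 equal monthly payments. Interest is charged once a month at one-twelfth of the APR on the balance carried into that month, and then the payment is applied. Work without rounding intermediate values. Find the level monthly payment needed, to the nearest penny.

Monthly rate r = 13.3%/12 = 1.10833% = 0.0110833.
Level-payment amortization: P = B₀·r / (1 − (1+r)^(−n)) = 9450.00·0.0110833 / (1 − 1.01108^(−12)).
Denominator 1 − (1+r)^(−12) = 0.123894148.
P = 104.738 / 0.123894148 ≈ 845.38.

£845.38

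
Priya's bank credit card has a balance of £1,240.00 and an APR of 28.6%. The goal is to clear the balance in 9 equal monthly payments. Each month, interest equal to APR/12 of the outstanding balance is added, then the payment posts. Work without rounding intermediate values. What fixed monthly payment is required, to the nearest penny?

£154.71

Monthly rate r = 28.6%/12 = 2.38333% = 0.0238333.
Level-payment amortization: P = B₀·r / (1 − (1+r)^(−n)) = 1240.00·0.0238333 / (1 − 1.02383^(−9)).
Denominator 1 − (1+r)^(−9) = 0.191022178.
P = 29.5533 / 0.191022178 ≈ 154.71.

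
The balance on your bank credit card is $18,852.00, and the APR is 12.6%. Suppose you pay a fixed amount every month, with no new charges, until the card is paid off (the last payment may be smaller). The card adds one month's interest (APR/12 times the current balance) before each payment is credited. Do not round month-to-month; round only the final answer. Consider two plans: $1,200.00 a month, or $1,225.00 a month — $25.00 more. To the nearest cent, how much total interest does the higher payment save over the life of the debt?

$40.88

Monthly rate r = 12.6%/12 = 1.05% = 0.0105.
At $1,200.00/mo: n = ⌈−ln(1 − rB₀/P)/ln(1+r)⌉ = 18 payments (last $311.42); total interest = total paid − $18,852.00 = $1,859.42.
At $1,225.00/mo: 17 payments (last $1,070.54); total interest $1,818.54.
Interest saved = $1,859.42 − $1,818.54 = $40.88.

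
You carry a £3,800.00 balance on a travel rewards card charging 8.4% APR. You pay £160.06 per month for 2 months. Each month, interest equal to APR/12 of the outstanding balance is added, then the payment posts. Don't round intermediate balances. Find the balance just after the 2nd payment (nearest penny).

£3,532.15

Monthly rate r = 8.4%/12 = 0.7% = 0.007.
Each month: B ← B·(1+r) − £160.06.
Month 1: interest £26.60; balance after payment £3,666.54.
Month 2: interest £25.67; balance after payment £3,532.15.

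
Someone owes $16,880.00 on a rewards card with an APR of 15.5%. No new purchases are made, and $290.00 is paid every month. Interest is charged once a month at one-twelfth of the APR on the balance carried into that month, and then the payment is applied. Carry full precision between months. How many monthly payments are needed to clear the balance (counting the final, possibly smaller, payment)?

Monthly rate r = 15.5%/12 = 1.29167% = 0.0129167.
Recurrence: B ← B·(1+r) − $290.00.
Month 1: interest $218.03; balance after payment $16,808.03.
Month 2: interest $217.10; balance after payment $16,735.14.
Closed form: n = −ln(1 − rB₀/P)/ln(1+r) = −ln(0.24816)/ln(1.01292) ≈ 108.593, so the balance reaches zero during payment 109.

109 payments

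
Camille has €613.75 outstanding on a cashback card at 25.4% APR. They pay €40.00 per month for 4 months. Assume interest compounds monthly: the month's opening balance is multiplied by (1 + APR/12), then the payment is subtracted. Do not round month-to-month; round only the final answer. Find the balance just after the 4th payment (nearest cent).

Monthly rate r = 25.4%/12 = 2.11667% = 0.0211667.
Each month: B ← B·(1+r) − €40.00.
Month 1: interest €12.99; balance after payment €586.74.
Month 2: interest €12.42; balance after payment €559.16.
Month 3: interest €11.84; balance after payment €531.00.
Month 4: interest €11.24; balance after payment €502.24.

€502.24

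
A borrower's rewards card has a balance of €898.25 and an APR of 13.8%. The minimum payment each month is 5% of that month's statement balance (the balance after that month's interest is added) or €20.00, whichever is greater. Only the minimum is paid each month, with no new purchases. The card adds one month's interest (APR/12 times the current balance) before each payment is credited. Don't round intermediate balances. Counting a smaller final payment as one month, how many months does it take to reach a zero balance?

Monthly rate r = 13.8%/12 = 1.15% = 0.0115.
While 5% of the post-interest balance exceeds €20.00, each month B ← (B·(1+r))·(1 − 0.05), i.e. B shrinks by the factor (1+r)·0.95 = 0.96093.
This holds for months 1–21. Entering month 22 the balance is €388.93; 5% of the post-interest balance is now below €20.00, so the flat €20.00 minimum applies from here.
From month 22 a fixed €20.00 at rate r clears €388.93 in 23 more payments. Total: 21 + 23 = 44 months.

44 months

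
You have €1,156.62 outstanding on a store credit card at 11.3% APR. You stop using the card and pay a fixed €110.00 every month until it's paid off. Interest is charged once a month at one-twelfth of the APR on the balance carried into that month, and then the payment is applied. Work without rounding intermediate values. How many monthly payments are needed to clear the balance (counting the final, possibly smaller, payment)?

Monthly rate r = 11.3%/12 = 0.941667% = 0.00941667.
Recurrence: B ← B·(1+r) − €110.00.
Month 1: interest €10.89; balance after payment €1,057.51.
Month 2: interest €9.96; balance after payment €957.47.
Closed form: n = −ln(1 − rB₀/P)/ln(1+r) = −ln(0.90099)/ln(1.00942) ≈ 11.124, so the balance reaches zero during payment 12.

12 payments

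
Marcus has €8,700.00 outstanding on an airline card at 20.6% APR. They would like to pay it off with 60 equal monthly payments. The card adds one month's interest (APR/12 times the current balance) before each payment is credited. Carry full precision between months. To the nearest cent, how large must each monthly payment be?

€233.41

Monthly rate r = 20.6%/12 = 1.71667% = 0.0171667.
Level-payment amortization: P = B₀·r / (1 − (1+r)^(−n)) = 8700.00·0.0171667 / (1 − 1.01717^(−60)).
Denominator 1 − (1+r)^(−60) = 0.639858785.
P = 149.35 / 0.639858785 ≈ 233.41.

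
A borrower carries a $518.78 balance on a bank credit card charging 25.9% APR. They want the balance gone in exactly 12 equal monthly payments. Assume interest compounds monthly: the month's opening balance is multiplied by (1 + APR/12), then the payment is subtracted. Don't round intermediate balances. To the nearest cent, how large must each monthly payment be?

$49.53

Monthly rate r = 25.9%/12 = 2.15833% = 0.0215833.
Level-payment amortization: P = B₀·r / (1 − (1+r)^(−n)) = 518.78·0.0215833 / (1 − 1.02158^(−12)).
Denominator 1 − (1+r)^(−12) = 0.226047314.
P = 11.197 / 0.226047314 ≈ 49.53.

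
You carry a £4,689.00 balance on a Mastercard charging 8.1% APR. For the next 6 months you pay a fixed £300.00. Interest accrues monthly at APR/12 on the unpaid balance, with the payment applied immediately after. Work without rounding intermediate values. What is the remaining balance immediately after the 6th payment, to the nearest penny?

£3,051.49

Monthly rate r = 8.1%/12 = 0.675% = 0.00675.
Each month: B ← B·(1+r) − £300.00.
Month 1: interest £31.65; balance after payment £4,420.65.
Month 2: interest £29.84; balance after payment £4,150.49.
Month 3: interest £28.02; balance after payment £3,878.51.
Month 4: interest £26.18; balance after payment £3,604.69.
Month 5: interest £24.33; balance after payment £3,329.02.
Month 6: interest £22.47; balance after payment £3,051.49.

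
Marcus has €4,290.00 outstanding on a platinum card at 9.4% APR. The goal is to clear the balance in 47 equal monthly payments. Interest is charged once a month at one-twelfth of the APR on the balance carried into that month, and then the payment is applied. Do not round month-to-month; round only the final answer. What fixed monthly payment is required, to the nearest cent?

€109.46

Monthly rate r = 9.4%/12 = 0.783333% = 0.00783333.
Level-payment amortization: P = B₀·r / (1 − (1+r)^(−n)) = 4290.00·0.00783333 / (1 − 1.00783^(−47)).
Denominator 1 − (1+r)^(−47) = 0.307004773.
P = 33.605 / 0.307004773 ≈ 109.46.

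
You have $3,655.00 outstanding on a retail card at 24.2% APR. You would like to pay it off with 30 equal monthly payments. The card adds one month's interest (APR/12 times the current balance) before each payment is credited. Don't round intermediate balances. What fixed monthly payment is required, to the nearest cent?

$163.57

Monthly rate r = 24.2%/12 = 2.01667% = 0.0201667.
Level-payment amortization: P = B₀·r / (1 − (1+r)^(−n)) = 3655.00·0.0201667 / (1 − 1.02017^(−30)).
Denominator 1 − (1+r)^(−30) = 0.450628499.
P = 73.7092 / 0.450628499 ≈ 163.57.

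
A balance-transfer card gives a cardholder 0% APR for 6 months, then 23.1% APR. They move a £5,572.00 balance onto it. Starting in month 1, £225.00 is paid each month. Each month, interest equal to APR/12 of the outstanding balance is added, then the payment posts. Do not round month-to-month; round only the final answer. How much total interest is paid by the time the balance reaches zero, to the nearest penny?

Promo months 1–6 at r₀ = 0%/12 = 0; months 7+ at r₁ = 23.1%/12 = 0.01925.
After month 6 (no interest yet): B = £5,572.00 − 6·£225.00 = £4,222.00.
Then at r₁ with £225.00/mo: n₂ = −ln(1 − r₁·B/P)/ln(1+r₁) ≈ 23.51 → 24 more payments.
Total paid = 29·£225.00 + £114.36 = £6,639.36; interest = £6,639.36 − £5,572.00 = £1,067.36.

£1,067.36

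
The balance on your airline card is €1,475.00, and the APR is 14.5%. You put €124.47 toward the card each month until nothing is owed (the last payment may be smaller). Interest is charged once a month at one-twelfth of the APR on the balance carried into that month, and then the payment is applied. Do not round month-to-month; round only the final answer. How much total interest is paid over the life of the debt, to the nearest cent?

€126.59

Monthly rate r = 14.5%/12 = 1.20833% = 0.0120833.
Payoff takes n = ⌈−ln(1 − rB₀/P)/ln(1+r)⌉ = ⌈12.867⌉ = 13 payments; the last is €107.95.
Total paid = 12·€124.47 + €107.95 = €1,601.59.
Total interest = total paid − principal = €1,601.59 − €1,475.00 = €126.59.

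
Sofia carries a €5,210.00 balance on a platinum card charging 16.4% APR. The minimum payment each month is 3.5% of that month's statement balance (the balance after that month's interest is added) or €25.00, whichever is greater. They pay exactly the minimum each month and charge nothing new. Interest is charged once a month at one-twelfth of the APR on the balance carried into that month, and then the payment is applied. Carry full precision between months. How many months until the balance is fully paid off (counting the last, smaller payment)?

127 months

Monthly rate r = 16.4%/12 = 1.36667% = 0.0136667.
While 3.5% of the post-interest balance exceeds €25.00, each month B ← (B·(1+r))·(1 − 0.035), i.e. B shrinks by the factor (1+r)·0.965 = 0.97819.
This holds for months 1–91. Entering month 92 the balance is €700.30; 3.5% of the post-interest balance is now below €25.00, so the flat €25.00 minimum applies from here.
From month 92 a fixed €25.00 at rate r clears €700.30 in 36 more payments. Total: 91 + 36 = 127 months.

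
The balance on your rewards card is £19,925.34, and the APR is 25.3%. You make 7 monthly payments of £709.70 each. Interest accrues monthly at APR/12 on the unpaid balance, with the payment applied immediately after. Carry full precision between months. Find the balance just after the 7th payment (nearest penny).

£17,765.26

Monthly rate r = 25.3%/12 = 2.10833% = 0.0210833.
Each month: B ← B·(1+r) − £709.70.
Month 1: interest £420.09; balance after payment £19,635.73.
Month 2: interest £413.99; balance after payment £19,340.02.
Month 3: interest £407.75; balance after payment £19,038.07.
Month 4: interest £401.39; balance after payment £18,729.76.
Month 5: interest £394.89; balance after payment £18,414.94.
Month 6: interest £388.25; balance after payment £18,093.49.
Month 7: interest £381.47; balance after payment £17,765.26.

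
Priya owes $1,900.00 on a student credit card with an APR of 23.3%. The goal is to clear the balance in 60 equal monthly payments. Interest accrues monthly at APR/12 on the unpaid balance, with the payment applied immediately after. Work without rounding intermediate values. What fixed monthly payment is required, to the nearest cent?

$53.89

Monthly rate r = 23.3%/12 = 1.94167% = 0.0194167.
Level-payment amortization: P = B₀·r / (1 − (1+r)^(−n)) = 1900.00·0.0194167 / (1 − 1.01942^(−60)).
Denominator 1 − (1+r)^(−60) = 0.684574922.
P = 36.8917 / 0.684574922 ≈ 53.89.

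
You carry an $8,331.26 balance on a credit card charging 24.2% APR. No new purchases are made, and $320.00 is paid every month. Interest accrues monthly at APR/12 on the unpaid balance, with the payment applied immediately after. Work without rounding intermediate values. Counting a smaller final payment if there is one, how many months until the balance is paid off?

Monthly rate r = 24.2%/12 = 2.01667% = 0.0201667.
Recurrence: B ← B·(1+r) − $320.00.
Month 1: interest $168.01; balance after payment $8,179.27.
Month 2: interest $164.95; balance after payment $8,024.22.
Closed form: n = −ln(1 − rB₀/P)/ln(1+r) = −ln(0.47496)/ln(1.02017) ≈ 37.290, so the balance reaches zero during payment 38.

38 payments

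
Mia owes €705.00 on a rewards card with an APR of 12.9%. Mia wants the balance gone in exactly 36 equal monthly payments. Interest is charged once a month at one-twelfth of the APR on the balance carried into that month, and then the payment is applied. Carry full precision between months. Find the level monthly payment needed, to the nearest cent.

Monthly rate r = 12.9%/12 = 1.075% = 0.01075.
Level-payment amortization: P = B₀·r / (1 − (1+r)^(−n)) = 705.00·0.01075 / (1 − 1.01075^(−36)).
Denominator 1 − (1+r)^(−36) = 0.319504904.
P = 7.57875 / 0.319504904 ≈ 23.72.

€23.72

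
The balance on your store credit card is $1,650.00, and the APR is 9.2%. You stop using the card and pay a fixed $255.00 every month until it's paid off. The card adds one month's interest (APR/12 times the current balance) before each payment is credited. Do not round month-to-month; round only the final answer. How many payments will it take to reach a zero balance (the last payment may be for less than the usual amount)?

7 payments

Monthly rate r = 9.2%/12 = 0.766667% = 0.00766667.
Recurrence: B ← B·(1+r) − $255.00.
Month 1: interest $12.65; balance after payment $1,407.65.
Month 2: interest $10.79; balance after payment $1,163.44.
Closed form: n = −ln(1 − rB₀/P)/ln(1+r) = −ln(0.95039)/ln(1.00767) ≈ 6.662, so the balance reaches zero during payment 7.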